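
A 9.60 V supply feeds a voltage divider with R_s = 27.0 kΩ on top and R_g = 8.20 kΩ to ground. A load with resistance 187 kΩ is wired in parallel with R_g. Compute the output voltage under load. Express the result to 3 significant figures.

V_out ≈ 2.16 V

The load sits in parallel with R_g: R_g‖R_L = (8.20 × 187) / (8.20 + 187) = 7.856 kΩ.
V_out = 9.60 × 7.856 / (27.0 + 7.856) = 9.60 × 7.856/34.86 = 2.16 V.
(Unloaded it would have been 2.24 V.)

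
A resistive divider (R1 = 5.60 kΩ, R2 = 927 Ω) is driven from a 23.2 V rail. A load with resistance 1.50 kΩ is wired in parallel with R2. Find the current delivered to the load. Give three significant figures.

R2‖R_L = 572.9 Ω; V_out = 23.2 × 572.9/6173 = 2.153 V.
I_L = V_out / R_L = 2.153 / 1.50 kΩ = 1.44 mA.

I_L ≈ 1.44 mA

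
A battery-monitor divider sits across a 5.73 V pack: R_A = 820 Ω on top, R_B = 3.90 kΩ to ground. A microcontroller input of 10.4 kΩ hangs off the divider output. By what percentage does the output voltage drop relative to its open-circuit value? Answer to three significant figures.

The divider's output (Thévenin) resistance is R_A‖R_B = 677.5 Ω.
Fractional drop under load = R_th/(R_th + R_L) = 677.5 / (677.5 + 10400) = 0.06116.
So the output falls by 6.12 %.

6.12 %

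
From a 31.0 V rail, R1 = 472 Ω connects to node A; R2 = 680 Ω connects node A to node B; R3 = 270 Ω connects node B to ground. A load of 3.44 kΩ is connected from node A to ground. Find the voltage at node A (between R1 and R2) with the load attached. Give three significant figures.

Below node A the series string R2+R3 = 950.0 Ω sits in parallel with the 3440 Ω load: 744.4 Ω.
V_A = 31.0 × 744.4/(472 + 744.4) = 19.0 V.

V ≈ 19.0 V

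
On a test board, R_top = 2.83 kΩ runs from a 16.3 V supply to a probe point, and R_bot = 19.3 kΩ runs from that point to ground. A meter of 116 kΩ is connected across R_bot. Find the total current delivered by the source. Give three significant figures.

I ≈ 0.841 mA

R_bot‖R_L = 16.55 kΩ, so the source sees R_top + R_bot‖R_L = 19.38 kΩ.
I = 16.3 V / 19.38 kΩ = 0.841 mA.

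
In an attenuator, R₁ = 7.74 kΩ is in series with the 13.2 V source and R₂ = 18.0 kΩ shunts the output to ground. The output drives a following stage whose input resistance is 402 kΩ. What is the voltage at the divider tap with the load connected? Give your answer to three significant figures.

V_out ≈ 9.11 V

The load sits in parallel with R₂: R₂‖R_L = (18.0 × 402) / (18.0 + 402) = 17.23 kΩ.
V_out = 13.2 × 17.23 / (7.74 + 17.23) = 13.2 × 17.23/24.97 = 9.11 V.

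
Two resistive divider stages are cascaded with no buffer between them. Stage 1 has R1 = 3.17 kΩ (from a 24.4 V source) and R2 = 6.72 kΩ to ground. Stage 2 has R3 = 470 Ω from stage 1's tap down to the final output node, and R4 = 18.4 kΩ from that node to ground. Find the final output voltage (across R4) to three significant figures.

Stage 2 presents R3+R4 = 18870 Ω as a load on stage 1's tap.
Stage 1's lower leg becomes R2‖(R3+R4) = 4955 Ω, so V_mid = 24.4 × 4955/8125 = 14.88 V.
Stage 2 is itself unloaded: V_out = V_mid × R4/(R3+R4) = 14.88 × 18400/18870 = 14.5 V.

V_out ≈ 14.5 V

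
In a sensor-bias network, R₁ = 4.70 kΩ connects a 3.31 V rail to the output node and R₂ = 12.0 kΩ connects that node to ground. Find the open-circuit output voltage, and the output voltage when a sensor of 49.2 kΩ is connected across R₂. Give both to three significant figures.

Open-circuit: V = 3.31 × 12.0/(4.70 + 12.0) = 2.38 V.
With the load, R₂ becomes R₂‖R_L = 9.647 kΩ, so V = 3.31 × 9.647/14.35 = 2.23 V.

Unloaded: 2.38 V; loaded: 2.23 V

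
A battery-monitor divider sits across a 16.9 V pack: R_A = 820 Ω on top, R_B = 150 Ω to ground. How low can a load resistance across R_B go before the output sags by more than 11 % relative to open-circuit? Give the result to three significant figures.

R_L(min) ≈ 1.03 kΩ

Output resistance R_th = R_A‖R_B = (820 × 150)/970.0 = 126.8 Ω.
The fractional drop is R_th/(R_th + R_L); requiring this ≤ 0.110 gives R_L ≥ R_th(1/0.110 − 1) = 126.8 × 8.091 = 1.03 kΩ.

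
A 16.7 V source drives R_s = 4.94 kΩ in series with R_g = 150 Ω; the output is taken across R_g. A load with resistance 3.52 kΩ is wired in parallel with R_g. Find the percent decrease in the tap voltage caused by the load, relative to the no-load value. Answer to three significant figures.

The divider's output (Thévenin) resistance is R_s‖R_g = 145.6 Ω.
Fractional drop under load = R_th/(R_th + R_L) = 145.6 / (145.6 + 3520) = 0.03972.
So the output falls by 3.97 %.

3.97 %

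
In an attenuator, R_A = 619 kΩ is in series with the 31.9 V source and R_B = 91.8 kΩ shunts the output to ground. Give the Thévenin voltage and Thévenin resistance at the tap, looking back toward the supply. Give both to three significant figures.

V_th is the open-circuit tap voltage: 31.9 × 91.8/(619 + 91.8) = 4.12 V.
With the supply zeroed, R_A and R_B appear in parallel from the tap: R_th = R_A‖R_B = (619 × 91.8)/710.8 = 79.9 kΩ.

V_th = 4.12 V, R_th = 79.9 kΩ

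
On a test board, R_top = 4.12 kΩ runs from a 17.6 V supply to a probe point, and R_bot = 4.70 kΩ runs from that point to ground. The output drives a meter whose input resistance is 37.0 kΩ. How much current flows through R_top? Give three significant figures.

I ≈ 2.12 mA

R_bot‖R_L = 4.170 kΩ, so the source sees R_top + R_bot‖R_L = 8.290 kΩ.
I = 17.6 V / 8.290 kΩ = 2.12 mA.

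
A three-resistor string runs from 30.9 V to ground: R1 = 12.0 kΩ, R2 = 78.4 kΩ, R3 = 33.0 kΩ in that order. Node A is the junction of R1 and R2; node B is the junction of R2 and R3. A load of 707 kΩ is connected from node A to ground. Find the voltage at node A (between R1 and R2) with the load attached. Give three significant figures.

V ≈ 27.5 V

Below node A the series string R2+R3 = 111.4 kΩ sits in parallel with the 707 kΩ load: 96.24 kΩ.
V_A = 30.9 × 96.24/(12.0 + 96.24) = 27.5 V.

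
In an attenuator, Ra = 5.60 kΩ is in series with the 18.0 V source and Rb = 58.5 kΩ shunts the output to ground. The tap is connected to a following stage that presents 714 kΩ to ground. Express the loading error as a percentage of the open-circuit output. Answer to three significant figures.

The divider's output (Thévenin) resistance is Ra‖Rb = 5.111 kΩ.
Fractional drop under load = R_th/(R_th + R_L) = 5.111 / (5.111 + 714) = 0.007107.
So the output falls by 0.711 %.

0.711 %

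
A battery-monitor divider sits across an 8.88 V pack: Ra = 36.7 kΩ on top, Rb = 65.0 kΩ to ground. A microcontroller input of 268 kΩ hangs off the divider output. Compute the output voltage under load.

V_out ≈ 5.22 V

The load sits in parallel with Rb: Rb‖R_L = (65.0 × 268) / (65.0 + 268) = 52.31 kΩ.
V_out = 8.88 × 52.31 / (36.7 + 52.31) = 8.88 × 52.31/89.01 = 5.22 V.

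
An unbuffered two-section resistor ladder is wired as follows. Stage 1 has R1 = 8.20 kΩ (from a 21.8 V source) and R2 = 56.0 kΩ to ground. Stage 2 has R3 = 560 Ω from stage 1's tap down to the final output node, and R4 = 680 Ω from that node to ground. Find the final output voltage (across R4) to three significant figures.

V_out ≈ 1.54 V

Stage 2 presents R3+R4 = 1240 Ω as a load on stage 1's tap.
Stage 1's lower leg becomes R2‖(R3+R4) = 1213 Ω, so V_mid = 21.8 × 1213/9413 = 2.810 V.
Stage 2 is itself unloaded: V_out = V_mid × R4/(R3+R4) = 2.810 × 680/1240 = 1.54 V.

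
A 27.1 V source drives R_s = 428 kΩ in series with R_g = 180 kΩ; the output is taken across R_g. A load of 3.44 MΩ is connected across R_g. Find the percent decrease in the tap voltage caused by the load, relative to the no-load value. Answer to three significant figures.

The divider's output (Thévenin) resistance is R_s‖R_g = 126.7 kΩ.
Fractional drop under load = R_th/(R_th + R_L) = 126.7 / (126.7 + 3440) = 0.03553.
So the output falls by 3.55 %.

3.55 %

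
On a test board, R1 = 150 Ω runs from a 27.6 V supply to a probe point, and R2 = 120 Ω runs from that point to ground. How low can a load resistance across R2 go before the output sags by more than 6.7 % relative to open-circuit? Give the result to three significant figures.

Output resistance R_th = R1‖R2 = (150 × 120)/270.0 = 66.67 Ω.
The fractional drop is R_th/(R_th + R_L); requiring this ≤ 0.0670 gives R_L ≥ R_th(1/0.0670 − 1) = 66.67 × 13.93 = 928 Ω.

R_L(min) ≈ 928 Ω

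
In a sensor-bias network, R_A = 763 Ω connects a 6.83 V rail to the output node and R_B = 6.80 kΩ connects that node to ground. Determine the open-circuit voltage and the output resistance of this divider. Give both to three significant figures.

V_th is the open-circuit tap voltage: 6.83 × 6800/(763 + 6800) = 6.14 V.
With the supply zeroed, R_A and R_B appear in parallel from the tap: R_th = R_A‖R_B = (763 × 6800)/7563 = 686 Ω.

V_th = 6.14 V, R_th = 686 Ω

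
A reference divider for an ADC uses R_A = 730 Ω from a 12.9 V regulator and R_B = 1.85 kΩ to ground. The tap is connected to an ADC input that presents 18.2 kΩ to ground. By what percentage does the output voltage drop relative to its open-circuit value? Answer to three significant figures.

The divider's output (Thévenin) resistance is R_A‖R_B = 523.4 Ω.
Fractional drop under load = R_th/(R_th + R_L) = 523.4 / (523.4 + 18200) = 0.02796.
So the output falls by 2.80 %.

2.80 %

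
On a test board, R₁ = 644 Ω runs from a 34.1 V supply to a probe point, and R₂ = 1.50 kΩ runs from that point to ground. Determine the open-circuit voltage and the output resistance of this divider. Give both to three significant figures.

V_th is the open-circuit tap voltage: 34.1 × 1500/(644 + 1500) = 23.9 V.
With the supply zeroed, R₁ and R₂ appear in parallel from the tap: R_th = R₁‖R₂ = (644 × 1500)/2144 = 451 Ω.

V_th = 23.9 V, R_th = 451 Ω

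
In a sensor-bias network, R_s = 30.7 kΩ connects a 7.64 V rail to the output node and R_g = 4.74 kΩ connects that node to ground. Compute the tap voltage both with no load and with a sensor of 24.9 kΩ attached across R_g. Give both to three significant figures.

Unloaded: 1.02 V; loaded: 0.877 V

Open-circuit: V = 7.64 × 4.74/(30.7 + 4.74) = 1.02 V.
With the load, R_g becomes R_g‖R_L = 3.982 kΩ, so V = 7.64 × 3.982/34.68 = 0.877 V.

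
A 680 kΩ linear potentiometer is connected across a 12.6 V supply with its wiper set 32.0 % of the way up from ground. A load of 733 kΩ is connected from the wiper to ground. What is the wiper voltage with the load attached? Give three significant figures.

V ≈ 3.35 V

The wiper splits the pot into (1−α)R = 462.4 kΩ above and αR = 217.6 kΩ below.
Lower section ‖ load = 167.8 kΩ.
V_wiper = 12.6 × 167.8/(462.4 + 167.8) = 3.35 V.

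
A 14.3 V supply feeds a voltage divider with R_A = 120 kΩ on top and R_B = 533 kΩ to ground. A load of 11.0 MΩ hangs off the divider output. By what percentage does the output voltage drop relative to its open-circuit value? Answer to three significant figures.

0.883 %

The divider's output (Thévenin) resistance is R_A‖R_B = 97.95 kΩ.
Fractional drop under load = R_th/(R_th + R_L) = 97.95 / (97.95 + 11000) = 0.008826.
So the output falls by 0.883 %.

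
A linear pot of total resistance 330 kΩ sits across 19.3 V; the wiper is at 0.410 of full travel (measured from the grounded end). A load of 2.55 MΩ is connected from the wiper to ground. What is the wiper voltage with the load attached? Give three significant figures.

V ≈ 7.67 V

The wiper splits the pot into (1−α)R = 194.7 kΩ above and αR = 135.3 kΩ below.
Lower section ‖ load = 128.5 kΩ.
V_wiper = 19.3 × 128.5/(194.7 + 128.5) = 7.67 V.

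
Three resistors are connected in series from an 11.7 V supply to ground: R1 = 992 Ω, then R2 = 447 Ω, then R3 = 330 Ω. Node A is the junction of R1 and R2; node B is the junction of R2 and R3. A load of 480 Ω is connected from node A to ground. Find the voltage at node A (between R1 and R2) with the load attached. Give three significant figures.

Below node A the series string R2+R3 = 777.0 Ω sits in parallel with the 480 Ω load: 296.7 Ω.
V_A = 11.7 × 296.7/(992 + 296.7) = 2.69 V.

V ≈ 2.69 V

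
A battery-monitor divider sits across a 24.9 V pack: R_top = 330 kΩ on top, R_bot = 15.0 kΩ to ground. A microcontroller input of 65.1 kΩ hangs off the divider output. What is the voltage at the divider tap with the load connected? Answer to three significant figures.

V_out ≈ 0.887 V

The load sits in parallel with R_bot: R_bot‖R_L = (15.0 × 65.1) / (15.0 + 65.1) = 12.19 kΩ.
V_out = 24.9 × 12.19 / (330 + 12.19) = 24.9 × 12.19/342.2 = 0.887 V.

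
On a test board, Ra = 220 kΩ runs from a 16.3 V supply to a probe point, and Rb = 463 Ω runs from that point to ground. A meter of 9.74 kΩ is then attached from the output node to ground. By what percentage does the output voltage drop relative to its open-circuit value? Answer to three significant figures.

The divider's output (Thévenin) resistance is Ra‖Rb = 462.0 Ω.
Fractional drop under load = R_th/(R_th + R_L) = 462.0 / (462.0 + 9740) = 0.04529.
So the output falls by 4.53 %.

4.53 %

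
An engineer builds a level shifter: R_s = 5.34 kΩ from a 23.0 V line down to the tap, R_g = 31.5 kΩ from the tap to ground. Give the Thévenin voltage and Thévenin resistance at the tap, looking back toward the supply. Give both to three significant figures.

V_th = 19.7 V, R_th = 4.57 kΩ

V_th is the open-circuit tap voltage: 23.0 × 31.5/(5.34 + 31.5) = 19.7 V.
With the supply zeroed, R_s and R_g appear in parallel from the tap: R_th = R_s‖R_g = (5.34 × 31.5)/36.84 = 4.57 kΩ.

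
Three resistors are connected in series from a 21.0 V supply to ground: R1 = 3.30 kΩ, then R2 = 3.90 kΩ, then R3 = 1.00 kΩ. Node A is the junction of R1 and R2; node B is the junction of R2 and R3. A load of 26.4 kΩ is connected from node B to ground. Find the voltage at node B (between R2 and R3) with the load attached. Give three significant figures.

V ≈ 2.48 V

At node B, R3 is in parallel with the load: R3‖R_L = 0.9635 kΩ.
Below node A the resistance is R2 + (R3‖R_L) = 4.864 kΩ, so V_A = 21.0 × 4.864/8.164 = 12.51 V.
Then V_B = V_A × (R3‖R_L)/(R2 + R3‖R_L) = 12.51 × 0.9635/4.864 = 2.48 V.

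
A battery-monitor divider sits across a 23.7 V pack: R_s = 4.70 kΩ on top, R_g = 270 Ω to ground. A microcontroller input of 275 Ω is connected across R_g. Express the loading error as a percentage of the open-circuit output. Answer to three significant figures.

48.1 %

Unloaded V = 23.7 × 270/4970 = 1.288 V.
Loaded: R_g‖R_L = 136.2 Ω, giving V = 23.7 × 136.2/4836 = 0.6676 V.
Drop = (1.288 − 0.6676) / 1.288 = 48.1 %.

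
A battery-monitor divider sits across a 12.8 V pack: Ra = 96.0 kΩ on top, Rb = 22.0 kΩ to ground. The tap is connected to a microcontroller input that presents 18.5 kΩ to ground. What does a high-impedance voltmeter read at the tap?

The load sits in parallel with Rb: Rb‖R_L = (22.0 × 18.5) / (22.0 + 18.5) = 10.05 kΩ.
V_out = 12.8 × 10.05 / (96.0 + 10.05) = 12.8 × 10.05/106.0 = 1.21 V.
(Unloaded it would have been 2.39 V.)

V_out ≈ 1.21 V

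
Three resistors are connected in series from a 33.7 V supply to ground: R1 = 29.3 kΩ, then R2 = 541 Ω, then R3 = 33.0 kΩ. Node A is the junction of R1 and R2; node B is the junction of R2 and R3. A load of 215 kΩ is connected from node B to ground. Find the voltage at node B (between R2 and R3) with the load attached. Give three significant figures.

V ≈ 16.5 V

At node B, R3 is in parallel with the load: R3‖R_L = 28610 Ω.
Below node A the resistance is R2 + (R3‖R_L) = 29150 Ω, so V_A = 33.7 × 29150/58450 = 16.81 V.
Then V_B = V_A × (R3‖R_L)/(R2 + R3‖R_L) = 16.81 × 28610/29150 = 16.5 V.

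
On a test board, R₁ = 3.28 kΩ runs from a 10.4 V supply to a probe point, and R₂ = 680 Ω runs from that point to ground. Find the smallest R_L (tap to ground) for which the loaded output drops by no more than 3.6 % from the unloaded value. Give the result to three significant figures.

Output resistance R_th = R₁‖R₂ = (3280 × 680)/3960 = 563.2 Ω.
The fractional drop is R_th/(R_th + R_L); requiring this ≤ 0.0360 gives R_L ≥ R_th(1/0.0360 − 1) = 563.2 × 26.78 = 15.1 kΩ.

R_L(min) ≈ 15.1 kΩ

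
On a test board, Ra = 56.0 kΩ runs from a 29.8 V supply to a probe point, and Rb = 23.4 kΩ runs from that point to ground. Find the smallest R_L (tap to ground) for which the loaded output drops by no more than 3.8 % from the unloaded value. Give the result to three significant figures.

R_L(min) ≈ 418 kΩ

Output resistance R_th = Ra‖Rb = (56.0 × 23.4)/79.40 = 16.50 kΩ.
The fractional drop is R_th/(R_th + R_L); requiring this ≤ 0.0380 gives R_L ≥ R_th(1/0.0380 − 1) = 16.50 × 25.32 = 418 kΩ.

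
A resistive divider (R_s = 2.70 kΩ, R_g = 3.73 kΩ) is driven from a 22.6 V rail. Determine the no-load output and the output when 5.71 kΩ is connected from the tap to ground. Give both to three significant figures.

Unloaded: 13.1 V; loaded: 10.3 V

Open-circuit: V = 22.6 × 3.73/(2.70 + 3.73) = 13.1 V.
With the load, R_g becomes R_g‖R_L = 2.256 kΩ, so V = 22.6 × 2.256/4.956 = 10.3 V.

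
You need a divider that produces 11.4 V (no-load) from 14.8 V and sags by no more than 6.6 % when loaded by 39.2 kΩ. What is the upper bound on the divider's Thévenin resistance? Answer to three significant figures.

R_th ≤ 2.77 kΩ

Loading drop = R_th/(R_th + R_L) ≤ 0.0660, so R_th ≤ R_L · ε/(1−ε) = 39.2 kΩ × 0.0660/0.9340 = 2.77 kΩ.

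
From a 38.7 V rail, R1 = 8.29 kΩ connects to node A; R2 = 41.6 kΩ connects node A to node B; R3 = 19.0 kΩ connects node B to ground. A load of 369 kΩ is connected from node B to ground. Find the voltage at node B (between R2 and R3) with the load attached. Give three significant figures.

V ≈ 10.3 V

At node B, R3 is in parallel with the load: R3‖R_L = 18.07 kΩ.
Below node A the resistance is R2 + (R3‖R_L) = 59.67 kΩ, so V_A = 38.7 × 59.67/67.96 = 33.98 V.
Then V_B = V_A × (R3‖R_L)/(R2 + R3‖R_L) = 33.98 × 18.07/59.67 = 10.3 V.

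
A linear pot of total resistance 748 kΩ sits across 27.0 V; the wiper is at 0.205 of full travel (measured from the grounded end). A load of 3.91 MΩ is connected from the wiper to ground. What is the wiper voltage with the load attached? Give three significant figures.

The wiper splits the pot into (1−α)R = 594.7 kΩ above and αR = 153.3 kΩ below.
Lower section ‖ load = 147.6 kΩ.
V_wiper = 27.0 × 147.6/(594.7 + 147.6) = 5.37 V.

V ≈ 5.37 V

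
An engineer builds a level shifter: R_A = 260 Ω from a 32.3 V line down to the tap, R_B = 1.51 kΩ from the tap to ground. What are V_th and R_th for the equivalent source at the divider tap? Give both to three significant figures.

V_th = 27.6 V, R_th = 222 Ω

V_th is the open-circuit tap voltage: 32.3 × 1510/(260 + 1510) = 27.6 V.
With the supply zeroed, R_A and R_B appear in parallel from the tap: R_th = R_A‖R_B = (260 × 1510)/1770 = 222 Ω.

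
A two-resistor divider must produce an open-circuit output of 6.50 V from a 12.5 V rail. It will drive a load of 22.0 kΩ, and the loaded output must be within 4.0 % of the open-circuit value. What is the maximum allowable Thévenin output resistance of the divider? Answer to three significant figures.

R_th ≤ 917 Ω

Loading drop = R_th/(R_th + R_L) ≤ 0.0400, so R_th ≤ R_L · ε/(1−ε) = 22.0 kΩ × 0.0400/0.9600 = 917 Ω.
(Any R1, R2 with R2/(R1+R2) = 0.520 and R1‖R2 ≤ 917 Ω will meet the spec.)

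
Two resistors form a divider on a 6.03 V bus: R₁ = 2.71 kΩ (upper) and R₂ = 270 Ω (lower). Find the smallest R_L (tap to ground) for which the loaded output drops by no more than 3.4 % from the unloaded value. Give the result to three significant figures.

R_L(min) ≈ 6.98 kΩ

Output resistance R_th = R₁‖R₂ = (2710 × 270)/2980 = 245.5 Ω.
The fractional drop is R_th/(R_th + R_L); requiring this ≤ 0.0340 gives R_L ≥ R_th(1/0.0340 − 1) = 245.5 × 28.41 = 6.98 kΩ.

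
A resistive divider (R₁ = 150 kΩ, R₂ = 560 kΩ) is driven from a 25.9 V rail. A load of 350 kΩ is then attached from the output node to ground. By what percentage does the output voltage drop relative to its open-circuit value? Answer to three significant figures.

Unloaded V = 25.9 × 560/710.0 = 20.43 V.
Loaded: R₂‖R_L = 215.4 kΩ, giving V = 25.9 × 215.4/365.4 = 15.27 V.
Drop = (20.43 − 15.27) / 20.43 = 25.3 %.

25.3 %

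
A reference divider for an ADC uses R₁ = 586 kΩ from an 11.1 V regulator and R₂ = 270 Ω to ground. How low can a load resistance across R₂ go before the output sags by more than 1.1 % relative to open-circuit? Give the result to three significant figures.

Output resistance R_th = R₁‖R₂ = (586000 × 270)/586300 = 269.9 Ω.
The fractional drop is R_th/(R_th + R_L); requiring this ≤ 0.0110 gives R_L ≥ R_th(1/0.0110 − 1) = 269.9 × 89.91 = 24.3 kΩ.

R_L(min) ≈ 24.3 kΩ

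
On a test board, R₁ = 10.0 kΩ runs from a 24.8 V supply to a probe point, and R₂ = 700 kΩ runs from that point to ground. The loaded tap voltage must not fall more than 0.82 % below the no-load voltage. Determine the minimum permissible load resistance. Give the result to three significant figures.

Output resistance R_th = R₁‖R₂ = (10.0 × 700)/710.0 = 9.859 kΩ.
The fractional drop is R_th/(R_th + R_L); requiring this ≤ 0.00820 gives R_L ≥ R_th(1/0.00820 − 1) = 9.859 × 121.0 = 1.19 MΩ.

R_L(min) ≈ 1.19 MΩ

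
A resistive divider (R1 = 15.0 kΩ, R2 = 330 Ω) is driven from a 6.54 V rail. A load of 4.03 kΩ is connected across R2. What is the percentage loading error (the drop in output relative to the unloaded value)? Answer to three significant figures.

The divider's output (Thévenin) resistance is R1‖R2 = 322.9 Ω.
Fractional drop under load = R_th/(R_th + R_L) = 322.9 / (322.9 + 4030) = 0.07418.
So the output falls by 7.42 %.

7.42 %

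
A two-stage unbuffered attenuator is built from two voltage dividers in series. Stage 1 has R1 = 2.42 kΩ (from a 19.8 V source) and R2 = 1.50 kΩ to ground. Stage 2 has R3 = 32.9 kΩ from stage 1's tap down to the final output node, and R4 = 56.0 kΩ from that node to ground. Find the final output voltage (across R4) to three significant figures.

V_out ≈ 4.72 V

Stage 2 presents R3+R4 = 88.90 kΩ as a load on stage 1's tap.
Stage 1's lower leg becomes R2‖(R3+R4) = 1.475 kΩ, so V_mid = 19.8 × 1.475/3.895 = 7.498 V.
Stage 2 is itself unloaded: V_out = V_mid × R4/(R3+R4) = 7.498 × 56.0/88.90 = 4.72 V.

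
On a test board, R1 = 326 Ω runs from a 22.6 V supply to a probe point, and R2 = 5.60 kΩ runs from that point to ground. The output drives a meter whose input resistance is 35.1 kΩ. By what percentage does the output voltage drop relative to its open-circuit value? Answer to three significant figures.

The divider's output (Thévenin) resistance is R1‖R2 = 308.1 Ω.
Fractional drop under load = R_th/(R_th + R_L) = 308.1 / (308.1 + 35100) = 0.008700.
So the output falls by 0.870 %.

0.870 %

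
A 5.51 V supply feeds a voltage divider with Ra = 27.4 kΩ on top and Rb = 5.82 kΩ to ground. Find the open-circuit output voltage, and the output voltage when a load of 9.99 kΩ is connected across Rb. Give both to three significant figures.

Unloaded: 0.965 V; loaded: 0.652 V

Open-circuit: V = 5.51 × 5.82/(27.4 + 5.82) = 0.965 V.
With the load, Rb becomes Rb‖R_L = 3.678 kΩ, so V = 5.51 × 3.678/31.08 = 0.652 V.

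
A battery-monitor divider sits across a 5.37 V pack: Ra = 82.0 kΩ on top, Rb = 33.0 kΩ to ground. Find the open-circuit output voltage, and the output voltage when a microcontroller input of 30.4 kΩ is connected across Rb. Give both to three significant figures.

Unloaded: 1.54 V; loaded: 0.869 V

Open-circuit: V = 5.37 × 33.0/(82.0 + 33.0) = 1.54 V.
With the load, Rb becomes Rb‖R_L = 15.82 kΩ, so V = 5.37 × 15.82/97.82 = 0.869 V.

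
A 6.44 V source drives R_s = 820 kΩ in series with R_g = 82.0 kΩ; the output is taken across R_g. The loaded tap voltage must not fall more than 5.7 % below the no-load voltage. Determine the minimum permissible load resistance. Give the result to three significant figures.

Output resistance R_th = R_s‖R_g = (820 × 82.0)/902.0 = 74.55 kΩ.
The fractional drop is R_th/(R_th + R_L); requiring this ≤ 0.0570 gives R_L ≥ R_th(1/0.0570 − 1) = 74.55 × 16.54 = 1.23 MΩ.

R_L(min) ≈ 1.23 MΩ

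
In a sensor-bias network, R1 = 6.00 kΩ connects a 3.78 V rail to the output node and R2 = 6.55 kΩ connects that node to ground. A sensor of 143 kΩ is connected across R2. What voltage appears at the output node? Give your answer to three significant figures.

V_out ≈ 1.93 V

The load sits in parallel with R2: R2‖R_L = (6.55 × 143) / (6.55 + 143) = 6.263 kΩ.
V_out = 3.78 × 6.263 / (6.00 + 6.263) = 3.78 × 6.263/12.26 = 1.93 V.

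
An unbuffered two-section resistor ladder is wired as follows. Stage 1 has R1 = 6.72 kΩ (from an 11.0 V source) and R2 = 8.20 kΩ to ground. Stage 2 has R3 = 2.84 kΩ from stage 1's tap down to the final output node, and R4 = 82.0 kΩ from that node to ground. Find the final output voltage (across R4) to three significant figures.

Stage 2 presents R3+R4 = 84.84 kΩ as a load on stage 1's tap.
Stage 1's lower leg becomes R2‖(R3+R4) = 7.477 kΩ, so V_mid = 11.0 × 7.477/14.20 = 5.793 V.
Stage 2 is itself unloaded: V_out = V_mid × R4/(R3+R4) = 5.793 × 82.0/84.84 = 5.60 V.

V_out ≈ 5.60 V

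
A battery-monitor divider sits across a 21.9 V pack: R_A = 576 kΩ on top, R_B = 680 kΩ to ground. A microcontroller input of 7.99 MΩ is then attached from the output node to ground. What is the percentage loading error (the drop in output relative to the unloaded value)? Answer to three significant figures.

The divider's output (Thévenin) resistance is R_A‖R_B = 311.8 kΩ.
Fractional drop under load = R_th/(R_th + R_L) = 311.8 / (311.8 + 7990) = 0.03756.
So the output falls by 3.76 %.

3.76 %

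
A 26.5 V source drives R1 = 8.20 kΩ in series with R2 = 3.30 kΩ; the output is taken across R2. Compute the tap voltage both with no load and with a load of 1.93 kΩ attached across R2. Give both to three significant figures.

Open-circuit: V = 26.5 × 3.30/(8.20 + 3.30) = 7.60 V.
With the load, R2 becomes R2‖R_L = 1.218 kΩ, so V = 26.5 × 1.218/9.418 = 3.43 V.

Unloaded: 7.60 V; loaded: 3.43 V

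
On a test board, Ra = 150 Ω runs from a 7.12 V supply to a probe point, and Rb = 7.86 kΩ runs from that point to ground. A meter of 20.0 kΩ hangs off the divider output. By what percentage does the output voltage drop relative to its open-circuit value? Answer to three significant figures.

The divider's output (Thévenin) resistance is Ra‖Rb = 147.2 Ω.
Fractional drop under load = R_th/(R_th + R_L) = 147.2 / (147.2 + 20000) = 0.007306.
So the output falls by 0.731 %.

0.731 %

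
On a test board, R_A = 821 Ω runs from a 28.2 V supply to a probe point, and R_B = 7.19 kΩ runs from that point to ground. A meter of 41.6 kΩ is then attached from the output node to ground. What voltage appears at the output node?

The load sits in parallel with R_B: R_B‖R_L = (7190 × 41600) / (7190 + 41600) = 6130 Ω.
V_out = 28.2 × 6130 / (821 + 6130) = 28.2 × 6130/6951 = 24.9 V.

V_out ≈ 24.9 V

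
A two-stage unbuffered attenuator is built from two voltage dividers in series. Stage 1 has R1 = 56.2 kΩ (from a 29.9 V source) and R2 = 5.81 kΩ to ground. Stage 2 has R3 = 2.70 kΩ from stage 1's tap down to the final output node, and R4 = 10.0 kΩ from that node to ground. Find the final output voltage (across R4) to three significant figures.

Stage 2 presents R3+R4 = 12.70 kΩ as a load on stage 1's tap.
Stage 1's lower leg becomes R2‖(R3+R4) = 3.986 kΩ, so V_mid = 29.9 × 3.986/60.19 = 1.980 V.
Stage 2 is itself unloaded: V_out = V_mid × R4/(R3+R4) = 1.980 × 10.0/12.70 = 1.56 V.

V_out ≈ 1.56 V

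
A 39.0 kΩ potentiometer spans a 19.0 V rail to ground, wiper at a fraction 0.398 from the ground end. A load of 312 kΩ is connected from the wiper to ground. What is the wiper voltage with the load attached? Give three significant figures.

The wiper splits the pot into (1−α)R = 23.48 kΩ above and αR = 15.52 kΩ below.
Lower section ‖ load = 14.79 kΩ.
V_wiper = 19.0 × 14.79/(23.48 + 14.79) = 7.34 V.

V ≈ 7.34 V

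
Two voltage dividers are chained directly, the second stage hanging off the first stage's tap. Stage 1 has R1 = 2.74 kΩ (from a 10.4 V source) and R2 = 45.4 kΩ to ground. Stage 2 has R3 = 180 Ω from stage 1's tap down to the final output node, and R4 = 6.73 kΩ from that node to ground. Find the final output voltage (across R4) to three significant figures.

V_out ≈ 6.95 V

Stage 2 presents R3+R4 = 6910 Ω as a load on stage 1's tap.
Stage 1's lower leg becomes R2‖(R3+R4) = 5997 Ω, so V_mid = 10.4 × 5997/8737 = 7.139 V.
Stage 2 is itself unloaded: V_out = V_mid × R4/(R3+R4) = 7.139 × 6730/6910 = 6.95 V.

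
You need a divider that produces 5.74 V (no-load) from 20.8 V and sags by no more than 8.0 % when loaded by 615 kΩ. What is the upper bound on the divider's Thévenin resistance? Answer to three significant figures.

R_th ≤ 53.5 kΩ

Loading drop = R_th/(R_th + R_L) ≤ 0.0800, so R_th ≤ R_L · ε/(1−ε) = 615 kΩ × 0.0800/0.9200 = 53.5 kΩ.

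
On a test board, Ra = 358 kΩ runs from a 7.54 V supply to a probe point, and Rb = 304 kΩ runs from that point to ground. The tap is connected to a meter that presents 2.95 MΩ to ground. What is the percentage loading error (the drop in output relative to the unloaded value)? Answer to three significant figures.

5.28 %

The divider's output (Thévenin) resistance is Ra‖Rb = 164.4 kΩ.
Fractional drop under load = R_th/(R_th + R_L) = 164.4 / (164.4 + 2950) = 0.05279.
So the output falls by 5.28 %.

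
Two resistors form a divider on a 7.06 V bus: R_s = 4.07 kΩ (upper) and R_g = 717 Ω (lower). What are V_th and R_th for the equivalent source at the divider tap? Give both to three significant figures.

V_th = 1.06 V, R_th = 610 Ω

V_th is the open-circuit tap voltage: 7.06 × 717/(4070 + 717) = 1.06 V.
With the supply zeroed, R_s and R_g appear in parallel from the tap: R_th = R_s‖R_g = (4070 × 717)/4787 = 610 Ω.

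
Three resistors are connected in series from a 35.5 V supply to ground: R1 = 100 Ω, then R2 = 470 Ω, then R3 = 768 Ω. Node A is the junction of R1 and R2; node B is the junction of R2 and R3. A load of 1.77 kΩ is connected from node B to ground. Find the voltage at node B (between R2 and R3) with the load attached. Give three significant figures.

At node B, R3 is in parallel with the load: R3‖R_L = 535.6 Ω.
Below node A the resistance is R2 + (R3‖R_L) = 1006 Ω, so V_A = 35.5 × 1006/1106 = 32.29 V.
Then V_B = V_A × (R3‖R_L)/(R2 + R3‖R_L) = 32.29 × 535.6/1006 = 17.2 V.

V ≈ 17.2 V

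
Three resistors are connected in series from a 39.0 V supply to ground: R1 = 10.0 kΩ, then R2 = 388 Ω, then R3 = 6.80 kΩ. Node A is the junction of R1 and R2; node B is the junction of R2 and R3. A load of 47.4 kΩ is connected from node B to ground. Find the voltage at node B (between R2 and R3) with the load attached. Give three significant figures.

V ≈ 14.2 V

At node B, R3 is in parallel with the load: R3‖R_L = 5947 Ω.
Below node A the resistance is R2 + (R3‖R_L) = 6335 Ω, so V_A = 39.0 × 6335/16330 = 15.12 V.
Then V_B = V_A × (R3‖R_L)/(R2 + R3‖R_L) = 15.12 × 5947/6335 = 14.2 V.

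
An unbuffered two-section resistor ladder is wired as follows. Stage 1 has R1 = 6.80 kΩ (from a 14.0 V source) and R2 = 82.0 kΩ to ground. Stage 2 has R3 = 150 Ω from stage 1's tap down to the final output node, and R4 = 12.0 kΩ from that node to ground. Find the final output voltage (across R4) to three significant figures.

V_out ≈ 8.42 V

Stage 2 presents R3+R4 = 12150 Ω as a load on stage 1's tap.
Stage 1's lower leg becomes R2‖(R3+R4) = 10580 Ω, so V_mid = 14.0 × 10580/17380 = 8.523 V.
Stage 2 is itself unloaded: V_out = V_mid × R4/(R3+R4) = 8.523 × 12000/12150 = 8.42 V.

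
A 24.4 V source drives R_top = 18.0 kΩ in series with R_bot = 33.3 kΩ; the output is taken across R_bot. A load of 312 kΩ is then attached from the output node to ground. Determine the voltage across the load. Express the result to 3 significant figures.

The load sits in parallel with R_bot: R_bot‖R_L = (33.3 × 312) / (33.3 + 312) = 30.09 kΩ.
V_out = 24.4 × 30.09 / (18.0 + 30.09) = 24.4 × 30.09/48.09 = 15.3 V.
(Unloaded it would have been 15.8 V.)

V_out ≈ 15.3 V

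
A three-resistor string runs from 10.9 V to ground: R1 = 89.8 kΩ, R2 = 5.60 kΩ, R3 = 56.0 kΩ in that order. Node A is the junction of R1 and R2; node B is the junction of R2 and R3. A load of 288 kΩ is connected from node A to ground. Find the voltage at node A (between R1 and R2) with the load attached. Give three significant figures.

Below node A the series string R2+R3 = 61.60 kΩ sits in parallel with the 288 kΩ load: 50.75 kΩ.
V_A = 10.9 × 50.75/(89.8 + 50.75) = 3.94 V.

V ≈ 3.94 V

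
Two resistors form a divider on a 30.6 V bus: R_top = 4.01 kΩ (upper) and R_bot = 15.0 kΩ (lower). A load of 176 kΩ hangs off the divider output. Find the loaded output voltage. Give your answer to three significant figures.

V_out ≈ 23.7 V

The load sits in parallel with R_bot: R_bot‖R_L = (15.0 × 176) / (15.0 + 176) = 13.82 kΩ.
V_out = 30.6 × 13.82 / (4.01 + 13.82) = 30.6 × 13.82/17.83 = 23.7 V.
(Unloaded it would have been 24.1 V.)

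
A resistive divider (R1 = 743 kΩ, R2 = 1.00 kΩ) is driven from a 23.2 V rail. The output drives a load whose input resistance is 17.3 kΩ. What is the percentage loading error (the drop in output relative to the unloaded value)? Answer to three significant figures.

The divider's output (Thévenin) resistance is R1‖R2 = 0.9987 kΩ.
Fractional drop under load = R_th/(R_th + R_L) = 0.9987 / (0.9987 + 17.3) = 0.05458.
So the output falls by 5.46 %.

5.46 %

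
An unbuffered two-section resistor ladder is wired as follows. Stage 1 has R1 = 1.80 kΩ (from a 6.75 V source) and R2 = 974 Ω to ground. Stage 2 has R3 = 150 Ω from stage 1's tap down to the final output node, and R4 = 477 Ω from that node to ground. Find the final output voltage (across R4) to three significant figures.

Stage 2 presents R3+R4 = 627.0 Ω as a load on stage 1's tap.
Stage 1's lower leg becomes R2‖(R3+R4) = 381.4 Ω, so V_mid = 6.75 × 381.4/2181 = 1.180 V.
Stage 2 is itself unloaded: V_out = V_mid × R4/(R3+R4) = 1.180 × 477/627.0 = 0.898 V.

V_out ≈ 0.898 V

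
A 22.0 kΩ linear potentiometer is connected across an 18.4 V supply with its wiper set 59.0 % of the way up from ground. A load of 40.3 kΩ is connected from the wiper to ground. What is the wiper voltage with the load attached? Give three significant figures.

The wiper splits the pot into (1−α)R = 9.020 kΩ above and αR = 12.98 kΩ below.
Lower section ‖ load = 9.818 kΩ.
V_wiper = 18.4 × 9.818/(9.020 + 9.818) = 9.59 V.

V ≈ 9.59 V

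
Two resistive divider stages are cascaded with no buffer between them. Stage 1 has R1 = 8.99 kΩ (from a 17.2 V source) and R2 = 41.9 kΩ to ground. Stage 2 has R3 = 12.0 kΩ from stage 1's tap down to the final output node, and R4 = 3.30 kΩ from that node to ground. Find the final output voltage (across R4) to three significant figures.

Stage 2 presents R3+R4 = 15.30 kΩ as a load on stage 1's tap.
Stage 1's lower leg becomes R2‖(R3+R4) = 11.21 kΩ, so V_mid = 17.2 × 11.21/20.20 = 9.544 V.
Stage 2 is itself unloaded: V_out = V_mid × R4/(R3+R4) = 9.544 × 3.30/15.30 = 2.06 V.

V_out ≈ 2.06 V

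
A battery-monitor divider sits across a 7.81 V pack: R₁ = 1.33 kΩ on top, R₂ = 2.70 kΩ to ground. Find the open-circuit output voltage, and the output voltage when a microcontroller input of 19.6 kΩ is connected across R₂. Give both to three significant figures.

Unloaded: 5.23 V; loaded: 5.00 V

Open-circuit: V = 7.81 × 2.70/(1.33 + 2.70) = 5.23 V.
With the load, R₂ becomes R₂‖R_L = 2.373 kΩ, so V = 7.81 × 2.373/3.703 = 5.00 V.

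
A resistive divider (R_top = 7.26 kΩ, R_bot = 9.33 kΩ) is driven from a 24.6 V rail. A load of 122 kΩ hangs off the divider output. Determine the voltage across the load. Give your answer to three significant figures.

V_out ≈ 13.4 V

The load sits in parallel with R_bot: R_bot‖R_L = (9.33 × 122) / (9.33 + 122) = 8.667 kΩ.
V_out = 24.6 × 8.667 / (7.26 + 8.667) = 24.6 × 8.667/15.93 = 13.4 V.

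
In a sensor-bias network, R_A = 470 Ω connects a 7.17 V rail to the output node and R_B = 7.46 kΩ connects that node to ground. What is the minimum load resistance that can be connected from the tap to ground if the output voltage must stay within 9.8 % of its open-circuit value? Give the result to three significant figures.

Output resistance R_th = R_A‖R_B = (470 × 7460)/7930 = 442.1 Ω.
The fractional drop is R_th/(R_th + R_L); requiring this ≤ 0.0980 gives R_L ≥ R_th(1/0.0980 − 1) = 442.1 × 9.204 = 4.07 kΩ.

R_L(min) ≈ 4.07 kΩ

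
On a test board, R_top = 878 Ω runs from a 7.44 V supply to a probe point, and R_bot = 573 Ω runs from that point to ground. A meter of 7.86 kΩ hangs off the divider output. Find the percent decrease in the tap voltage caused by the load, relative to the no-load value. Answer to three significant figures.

The divider's output (Thévenin) resistance is R_top‖R_bot = 346.7 Ω.
Fractional drop under load = R_th/(R_th + R_L) = 346.7 / (346.7 + 7860) = 0.04225.
So the output falls by 4.22 %.

4.22 %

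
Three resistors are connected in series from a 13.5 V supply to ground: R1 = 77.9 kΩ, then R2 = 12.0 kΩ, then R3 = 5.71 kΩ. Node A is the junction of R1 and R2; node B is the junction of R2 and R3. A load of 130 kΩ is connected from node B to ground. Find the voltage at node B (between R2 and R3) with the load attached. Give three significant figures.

At node B, R3 is in parallel with the load: R3‖R_L = 5.470 kΩ.
Below node A the resistance is R2 + (R3‖R_L) = 17.47 kΩ, so V_A = 13.5 × 17.47/95.37 = 2.473 V.
Then V_B = V_A × (R3‖R_L)/(R2 + R3‖R_L) = 2.473 × 5.470/17.47 = 0.774 V.

V ≈ 0.774 V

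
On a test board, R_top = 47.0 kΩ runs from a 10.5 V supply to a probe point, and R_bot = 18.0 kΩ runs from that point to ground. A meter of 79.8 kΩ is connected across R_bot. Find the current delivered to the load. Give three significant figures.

I_L ≈ 0.0313 mA

R_bot‖R_L = 14.69 kΩ; V_out = 10.5 × 14.69/61.69 = 2.500 V.
I_L = V_out / R_L = 2.500 / 79.8 kΩ = 0.0313 mA.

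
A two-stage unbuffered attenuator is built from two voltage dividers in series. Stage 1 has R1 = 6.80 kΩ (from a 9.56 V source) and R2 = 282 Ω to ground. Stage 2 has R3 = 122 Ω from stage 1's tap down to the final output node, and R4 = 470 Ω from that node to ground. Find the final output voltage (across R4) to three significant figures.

V_out ≈ 0.207 V

Stage 2 presents R3+R4 = 592.0 Ω as a load on stage 1's tap.
Stage 1's lower leg becomes R2‖(R3+R4) = 191.0 Ω, so V_mid = 9.56 × 191.0/6991 = 0.2612 V.
Stage 2 is itself unloaded: V_out = V_mid × R4/(R3+R4) = 0.2612 × 470/592.0 = 0.207 V.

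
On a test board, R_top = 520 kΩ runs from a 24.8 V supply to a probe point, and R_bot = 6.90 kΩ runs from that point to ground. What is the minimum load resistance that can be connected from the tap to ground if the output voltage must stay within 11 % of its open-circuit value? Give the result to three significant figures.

Output resistance R_th = R_top‖R_bot = (520 × 6.90)/526.9 = 6.810 kΩ.
The fractional drop is R_th/(R_th + R_L); requiring this ≤ 0.110 gives R_L ≥ R_th(1/0.110 − 1) = 6.810 × 8.091 = 55.1 kΩ.

R_L(min) ≈ 55.1 kΩ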